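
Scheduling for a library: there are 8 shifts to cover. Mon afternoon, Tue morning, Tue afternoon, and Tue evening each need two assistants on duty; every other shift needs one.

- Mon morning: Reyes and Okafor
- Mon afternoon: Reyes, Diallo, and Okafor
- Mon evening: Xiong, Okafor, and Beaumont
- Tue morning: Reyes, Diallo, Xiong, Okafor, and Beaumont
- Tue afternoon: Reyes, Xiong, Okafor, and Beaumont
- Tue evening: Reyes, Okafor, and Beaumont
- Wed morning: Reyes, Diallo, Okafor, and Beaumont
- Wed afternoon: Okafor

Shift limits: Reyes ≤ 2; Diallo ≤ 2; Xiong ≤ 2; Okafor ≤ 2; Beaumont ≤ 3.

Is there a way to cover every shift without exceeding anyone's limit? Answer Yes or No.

No

Total capacity is 2+2+2+2+3 = 11 but 12 worker-slots are needed — infeasible.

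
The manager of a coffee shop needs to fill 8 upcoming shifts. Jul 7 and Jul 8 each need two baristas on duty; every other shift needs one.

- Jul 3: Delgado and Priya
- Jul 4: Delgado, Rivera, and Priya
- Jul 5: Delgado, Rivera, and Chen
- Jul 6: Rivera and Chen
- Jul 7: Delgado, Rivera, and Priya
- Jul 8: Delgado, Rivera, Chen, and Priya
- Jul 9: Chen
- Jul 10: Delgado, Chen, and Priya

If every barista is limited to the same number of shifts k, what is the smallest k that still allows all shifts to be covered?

3

With 4 baristas and 10 worker-slots to fill, someone must work at least ⌈10/4⌉ = 3 shifts, so k ≥ 3.
k = 3 works: Jul 3→Delgado, Jul 4→Delgado, Jul 5→Delgado, Jul 6→Rivera, Jul 7→Rivera+Priya, Jul 8→Rivera+Chen, Jul 9→Chen, Jul 10→Chen.
Loads: Delgado 3, Rivera 3, Chen 3, Priya 1 — all ≤ 3.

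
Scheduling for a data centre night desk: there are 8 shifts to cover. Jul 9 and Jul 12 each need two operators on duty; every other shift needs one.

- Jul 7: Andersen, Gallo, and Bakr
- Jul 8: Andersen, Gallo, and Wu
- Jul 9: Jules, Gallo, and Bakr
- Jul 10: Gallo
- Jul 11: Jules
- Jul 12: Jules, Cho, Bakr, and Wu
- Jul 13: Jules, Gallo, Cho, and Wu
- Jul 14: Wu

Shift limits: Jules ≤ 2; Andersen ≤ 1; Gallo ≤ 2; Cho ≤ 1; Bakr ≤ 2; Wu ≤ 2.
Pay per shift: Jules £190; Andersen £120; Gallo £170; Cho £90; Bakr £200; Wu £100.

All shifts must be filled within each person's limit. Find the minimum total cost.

Jul 10 can only be covered by Gallo, so that assignment is forced.
Jul 11 can only be covered by Jules, so that assignment is forced.
Jul 14 can only be covered by Wu, so that assignment is forced.
Picking the cheapest available operator for each shift independently would cost £1320, but that ignores the shift limits.
An optimal schedule: Jul 7→Andersen, Jul 8→Gallo, Jul 9→Jules+Bakr, Jul 10→Gallo, Jul 11→Jules, Jul 12→Bakr+Wu, Jul 13→Cho, Jul 14→Wu.
Total: 120 + 170 + 190 + 200 + 170 + 190 + 200 + 100 + 90 + 100 = £1530.

£1530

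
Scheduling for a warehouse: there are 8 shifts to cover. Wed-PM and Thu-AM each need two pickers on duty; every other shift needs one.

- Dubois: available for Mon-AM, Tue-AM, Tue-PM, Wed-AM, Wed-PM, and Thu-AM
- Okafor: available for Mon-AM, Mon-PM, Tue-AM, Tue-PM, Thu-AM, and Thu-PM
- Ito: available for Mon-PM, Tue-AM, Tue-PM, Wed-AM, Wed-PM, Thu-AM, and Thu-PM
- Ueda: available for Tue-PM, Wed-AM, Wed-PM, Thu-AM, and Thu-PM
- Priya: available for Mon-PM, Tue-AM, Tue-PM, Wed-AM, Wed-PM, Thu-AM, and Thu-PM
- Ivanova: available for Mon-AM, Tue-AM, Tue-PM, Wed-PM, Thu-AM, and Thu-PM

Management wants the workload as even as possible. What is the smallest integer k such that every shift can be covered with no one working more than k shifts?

With 6 pickers and 10 worker-slots to fill, someone must work at least ⌈10/6⌉ = 2 shifts, so k ≥ 2.
k = 2 works: Mon-AM→Dubois, Mon-PM→Okafor, Tue-AM→Okafor, Tue-PM→Ito, Wed-AM→Dubois, Wed-PM→Ueda+Priya, Thu-AM→Ueda+Priya, Thu-PM→Ito.
Loads: Dubois 2, Okafor 2, Ito 2, Ueda 2, Priya 2, Ivanova 0 — all ≤ 2.

2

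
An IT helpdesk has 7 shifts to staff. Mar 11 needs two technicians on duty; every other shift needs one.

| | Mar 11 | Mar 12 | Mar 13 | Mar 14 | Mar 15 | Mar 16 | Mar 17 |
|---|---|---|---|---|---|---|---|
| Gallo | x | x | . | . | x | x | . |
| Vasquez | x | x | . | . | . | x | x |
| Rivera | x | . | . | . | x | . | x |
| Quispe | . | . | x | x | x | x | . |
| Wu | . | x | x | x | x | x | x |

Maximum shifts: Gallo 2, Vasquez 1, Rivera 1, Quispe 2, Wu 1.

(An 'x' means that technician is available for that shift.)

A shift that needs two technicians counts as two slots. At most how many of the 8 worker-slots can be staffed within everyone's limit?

Total capacity across all technicians is 2+1+1+2+1 = 7, and 8 slots are needed, so at most 7 can be filled.
An assignment achieving 7: Mar 11→Gallo+Vasquez, Mar 12→Gallo, Mar 13→Quispe, Mar 14→Quispe, Mar 15→Wu, Mar 17→Rivera.
Loads: Gallo 2/2, Vasquez 1/1, Rivera 1/1, Quispe 2/2, Wu 1/1.

7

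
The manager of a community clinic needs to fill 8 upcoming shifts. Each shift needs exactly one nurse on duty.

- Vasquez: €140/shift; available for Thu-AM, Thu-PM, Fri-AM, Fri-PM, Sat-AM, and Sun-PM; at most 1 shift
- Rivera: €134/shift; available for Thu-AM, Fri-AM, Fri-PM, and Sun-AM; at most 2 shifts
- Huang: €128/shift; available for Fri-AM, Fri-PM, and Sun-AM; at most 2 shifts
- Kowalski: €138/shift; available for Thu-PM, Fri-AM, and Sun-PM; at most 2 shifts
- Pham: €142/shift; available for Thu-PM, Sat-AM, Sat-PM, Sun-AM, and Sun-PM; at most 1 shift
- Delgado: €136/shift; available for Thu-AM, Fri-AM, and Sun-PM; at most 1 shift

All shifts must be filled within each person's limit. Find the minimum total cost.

Sat-PM can only be covered by Pham, so that assignment is forced.
Picking the cheapest available nurse for each shift independently would cost €1074, but that ignores the shift limits.
An optimal schedule: Thu-AM→Rivera, Thu-PM→Kowalski, Fri-AM→Rivera, Fri-PM→Huang, Sat-AM→Vasquez, Sat-PM→Pham, Sun-AM→Huang, Sun-PM→Delgado.
Total: 134 + 138 + 134 + 128 + 140 + 142 + 128 + 136 = €1080.

€1080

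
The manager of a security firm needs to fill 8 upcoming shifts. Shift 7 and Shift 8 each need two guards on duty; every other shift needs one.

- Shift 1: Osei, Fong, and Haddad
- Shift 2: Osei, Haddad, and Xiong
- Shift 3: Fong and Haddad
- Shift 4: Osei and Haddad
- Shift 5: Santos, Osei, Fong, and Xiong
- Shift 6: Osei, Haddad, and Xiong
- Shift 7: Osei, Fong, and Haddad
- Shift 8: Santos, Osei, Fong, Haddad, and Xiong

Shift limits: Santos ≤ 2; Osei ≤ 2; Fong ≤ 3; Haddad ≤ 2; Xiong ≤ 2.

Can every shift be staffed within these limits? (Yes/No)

One valid schedule: Shift 1→Osei, Shift 2→Haddad, Shift 3→Fong, Shift 4→Osei, Shift 5→Santos, Shift 6→Xiong, Shift 7→Fong+Haddad, Shift 8→Santos+Fong.
Loads: Santos 2/2, Osei 2/2, Fong 3/3, Haddad 2/2, Xiong 1/2 — all within limits.

Yes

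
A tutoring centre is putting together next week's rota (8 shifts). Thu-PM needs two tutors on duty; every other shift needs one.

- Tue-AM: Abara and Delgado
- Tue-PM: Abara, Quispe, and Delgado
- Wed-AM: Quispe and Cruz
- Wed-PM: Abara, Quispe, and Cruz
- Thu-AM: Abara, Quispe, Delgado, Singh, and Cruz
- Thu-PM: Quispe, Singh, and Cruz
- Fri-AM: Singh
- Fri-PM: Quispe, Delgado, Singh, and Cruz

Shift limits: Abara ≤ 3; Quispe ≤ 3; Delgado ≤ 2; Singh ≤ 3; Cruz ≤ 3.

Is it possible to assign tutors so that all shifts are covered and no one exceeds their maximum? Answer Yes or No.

Yes

Fri-AM can only be covered by Singh, so that assignment is forced.
One valid schedule: Tue-AM→Abara, Tue-PM→Abara, Wed-AM→Quispe, Wed-PM→Abara, Thu-AM→Delgado, Thu-PM→Quispe+Singh, Fri-AM→Singh, Fri-PM→Quispe.
Loads: Abara 3/3, Quispe 3/3, Delgado 1/2, Singh 2/3, Cruz 0/3 — all within limits.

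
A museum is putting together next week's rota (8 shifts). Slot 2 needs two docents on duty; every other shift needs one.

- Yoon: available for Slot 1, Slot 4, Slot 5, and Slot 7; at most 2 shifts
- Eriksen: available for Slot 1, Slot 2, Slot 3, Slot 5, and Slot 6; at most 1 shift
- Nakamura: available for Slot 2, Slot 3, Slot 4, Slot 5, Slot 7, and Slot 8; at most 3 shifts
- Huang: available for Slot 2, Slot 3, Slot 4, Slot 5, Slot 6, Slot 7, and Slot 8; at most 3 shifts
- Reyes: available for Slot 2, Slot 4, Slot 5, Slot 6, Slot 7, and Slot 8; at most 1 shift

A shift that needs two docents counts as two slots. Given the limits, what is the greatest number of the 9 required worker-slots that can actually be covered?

9

Total capacity across all docents is 2+1+3+3+1 = 10, and 9 slots are needed, so at most 9 can be filled.
An assignment achieving 9: Slot 1→Yoon, Slot 2→Nakamura+Huang, Slot 3→Eriksen, Slot 4→Yoon, Slot 5→Huang, Slot 6→Huang, Slot 7→Nakamura, Slot 8→Nakamura.
Loads: Yoon 2/2, Eriksen 1/1, Nakamura 3/3, Huang 3/3, Reyes 0/1.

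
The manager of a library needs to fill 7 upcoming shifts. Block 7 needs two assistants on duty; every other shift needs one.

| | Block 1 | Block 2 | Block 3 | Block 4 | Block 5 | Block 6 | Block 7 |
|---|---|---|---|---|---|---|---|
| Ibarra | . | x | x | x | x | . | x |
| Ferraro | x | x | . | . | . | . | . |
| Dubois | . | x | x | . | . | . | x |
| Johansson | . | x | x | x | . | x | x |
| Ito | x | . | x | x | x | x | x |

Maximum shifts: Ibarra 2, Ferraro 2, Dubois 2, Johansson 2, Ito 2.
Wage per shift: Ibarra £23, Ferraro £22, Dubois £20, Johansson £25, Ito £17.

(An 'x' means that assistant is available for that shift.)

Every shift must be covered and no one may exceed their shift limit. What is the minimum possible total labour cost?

£164

Picking the cheapest available assistant for each shift independently would cost £142, but that ignores the shift limits.
An optimal schedule: Block 1→Ferraro, Block 2→Ferraro, Block 3→Dubois, Block 4→Ibarra, Block 5→Ito, Block 6→Ito, Block 7→Dubois+Ibarra.
Total: 22 + 22 + 20 + 23 + 17 + 17 + 20 + 23 = £164.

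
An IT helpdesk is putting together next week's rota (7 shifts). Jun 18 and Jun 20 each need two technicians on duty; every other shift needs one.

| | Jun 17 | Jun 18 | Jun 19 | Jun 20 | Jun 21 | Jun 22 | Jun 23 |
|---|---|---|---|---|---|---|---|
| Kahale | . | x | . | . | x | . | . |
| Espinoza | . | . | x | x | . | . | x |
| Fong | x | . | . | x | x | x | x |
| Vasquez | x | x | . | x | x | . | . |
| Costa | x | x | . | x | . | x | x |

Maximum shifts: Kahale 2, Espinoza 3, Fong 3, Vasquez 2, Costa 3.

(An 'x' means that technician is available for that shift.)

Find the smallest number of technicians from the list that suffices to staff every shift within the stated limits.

9 slots to fill and no one can take more than 3, so at least ⌈9/3⌉ = 3 technicians are needed.
No set of 3 technicians can cover every shift (each such set leaves at least one shift with no one available or exceeds a cap).
Kahale, Espinoza, Fong, and Vasquez alone can cover everything: Jun 17→Fong, Jun 18→Kahale+Vasquez, Jun 19→Espinoza, Jun 20→Espinoza+Fong, Jun 21→Kahale, Jun 22→Fong, Jun 23→Espinoza.

4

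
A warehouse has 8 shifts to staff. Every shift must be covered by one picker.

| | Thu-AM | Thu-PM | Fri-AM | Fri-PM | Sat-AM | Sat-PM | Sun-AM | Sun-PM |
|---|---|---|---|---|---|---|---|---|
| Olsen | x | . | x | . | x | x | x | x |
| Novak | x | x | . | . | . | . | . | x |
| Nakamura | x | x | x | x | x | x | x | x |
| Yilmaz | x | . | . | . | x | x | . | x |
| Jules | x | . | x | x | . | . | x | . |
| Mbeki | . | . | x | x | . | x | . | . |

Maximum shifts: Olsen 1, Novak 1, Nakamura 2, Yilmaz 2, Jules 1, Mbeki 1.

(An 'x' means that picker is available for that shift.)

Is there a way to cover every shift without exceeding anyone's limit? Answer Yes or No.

One valid schedule: Thu-AM→Yilmaz, Thu-PM→Novak, Fri-AM→Jules, Fri-PM→Nakamura, Sat-AM→Olsen, Sat-PM→Mbeki, Sun-AM→Nakamura, Sun-PM→Yilmaz.
Loads: Olsen 1/1, Novak 1/1, Nakamura 2/2, Yilmaz 2/2, Jules 1/1, Mbeki 1/1 — all within limits.

Yes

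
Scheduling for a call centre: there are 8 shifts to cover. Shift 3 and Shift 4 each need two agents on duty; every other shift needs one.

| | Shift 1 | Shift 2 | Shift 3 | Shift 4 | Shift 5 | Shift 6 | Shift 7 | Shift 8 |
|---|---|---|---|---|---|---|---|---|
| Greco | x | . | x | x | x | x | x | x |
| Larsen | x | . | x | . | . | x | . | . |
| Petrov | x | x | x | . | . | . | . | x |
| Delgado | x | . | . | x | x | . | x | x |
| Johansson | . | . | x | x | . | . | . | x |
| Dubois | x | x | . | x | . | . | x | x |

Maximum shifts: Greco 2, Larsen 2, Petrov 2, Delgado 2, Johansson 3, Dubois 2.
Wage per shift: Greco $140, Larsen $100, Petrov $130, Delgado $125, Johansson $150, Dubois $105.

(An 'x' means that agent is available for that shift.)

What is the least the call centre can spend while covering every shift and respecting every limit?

$1200

Picking the cheapest available agent for each shift independently would cost $1100, but that ignores the shift limits.
An optimal schedule: Shift 1→Larsen, Shift 2→Dubois, Shift 3→Petrov+Greco, Shift 4→Delgado+Greco, Shift 5→Delgado, Shift 6→Larsen, Shift 7→Dubois, Shift 8→Petrov.
Total: 100 + 105 + 130 + 140 + 125 + 140 + 125 + 100 + 105 + 130 = $1200.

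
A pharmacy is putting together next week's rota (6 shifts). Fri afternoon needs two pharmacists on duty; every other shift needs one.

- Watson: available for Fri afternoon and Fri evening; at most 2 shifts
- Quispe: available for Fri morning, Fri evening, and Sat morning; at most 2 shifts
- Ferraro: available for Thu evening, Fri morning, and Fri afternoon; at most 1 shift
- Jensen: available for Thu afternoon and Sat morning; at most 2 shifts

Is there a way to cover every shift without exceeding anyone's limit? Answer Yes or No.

Total capacity is 7 and 7 slots are needed, so capacity alone doesn't rule it out.
Shifts {Thu evening, Fri afternoon} need 3 worker-slots in total, but the pharmacists available for any of those shifts (Watson and Ferraro) can supply at most 2 among them. So no valid schedule exists.

No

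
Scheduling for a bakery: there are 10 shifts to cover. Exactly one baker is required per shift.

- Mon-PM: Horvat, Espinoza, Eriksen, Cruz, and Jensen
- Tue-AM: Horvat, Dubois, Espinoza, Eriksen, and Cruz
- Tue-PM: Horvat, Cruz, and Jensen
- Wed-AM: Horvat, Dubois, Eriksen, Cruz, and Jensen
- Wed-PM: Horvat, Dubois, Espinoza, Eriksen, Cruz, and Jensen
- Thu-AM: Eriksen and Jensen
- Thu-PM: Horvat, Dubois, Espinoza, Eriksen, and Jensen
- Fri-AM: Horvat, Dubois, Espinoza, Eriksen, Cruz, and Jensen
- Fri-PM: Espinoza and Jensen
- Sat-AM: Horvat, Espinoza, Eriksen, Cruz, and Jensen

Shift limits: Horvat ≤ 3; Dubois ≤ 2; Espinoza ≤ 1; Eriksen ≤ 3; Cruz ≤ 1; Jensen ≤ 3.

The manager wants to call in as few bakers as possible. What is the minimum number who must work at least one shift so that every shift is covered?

4

10 slots to fill and no one can take more than 3, so at least ⌈10/3⌉ = 4 bakers are needed.
Horvat, Dubois, Eriksen, and Jensen alone can cover everything: Mon-PM→Horvat, Tue-AM→Horvat, Tue-PM→Horvat, Wed-AM→Dubois, Wed-PM→Dubois, Thu-AM→Eriksen, Thu-PM→Eriksen, Fri-AM→Jensen, Fri-PM→Jensen, Sat-AM→Eriksen.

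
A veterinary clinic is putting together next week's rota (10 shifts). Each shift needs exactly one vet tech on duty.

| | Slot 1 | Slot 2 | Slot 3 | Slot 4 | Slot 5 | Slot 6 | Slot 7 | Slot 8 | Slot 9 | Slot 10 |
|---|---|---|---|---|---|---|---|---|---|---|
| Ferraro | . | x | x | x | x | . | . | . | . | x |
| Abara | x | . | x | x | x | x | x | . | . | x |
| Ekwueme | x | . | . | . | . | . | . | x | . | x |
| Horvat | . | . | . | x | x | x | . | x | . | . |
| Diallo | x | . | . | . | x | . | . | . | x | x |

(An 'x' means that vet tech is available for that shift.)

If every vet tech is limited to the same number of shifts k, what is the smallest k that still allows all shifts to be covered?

2

With 5 vet techs and 10 worker-slots to fill, someone must work at least ⌈10/5⌉ = 2 shifts, so k ≥ 2.
k = 2 works: Slot 1→Ekwueme, Slot 2→Ferraro, Slot 3→Ferraro, Slot 4→Horvat, Slot 5→Horvat, Slot 6→Abara, Slot 7→Abara, Slot 8→Ekwueme, Slot 9→Diallo, Slot 10→Diallo.
Loads: Ferraro 2, Abara 2, Ekwueme 2, Horvat 2, Diallo 2 — all ≤ 2.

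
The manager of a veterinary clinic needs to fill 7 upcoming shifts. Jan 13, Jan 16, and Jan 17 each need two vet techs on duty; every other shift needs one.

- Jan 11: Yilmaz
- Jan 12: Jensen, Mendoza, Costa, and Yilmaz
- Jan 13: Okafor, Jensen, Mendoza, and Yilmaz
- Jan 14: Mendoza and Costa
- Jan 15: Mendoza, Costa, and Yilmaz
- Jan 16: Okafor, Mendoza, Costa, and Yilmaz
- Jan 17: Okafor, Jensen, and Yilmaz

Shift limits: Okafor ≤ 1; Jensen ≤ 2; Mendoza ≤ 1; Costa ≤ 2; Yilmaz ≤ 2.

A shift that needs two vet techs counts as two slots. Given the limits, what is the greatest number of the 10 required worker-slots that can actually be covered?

Total capacity across all vet techs is 1+2+1+2+2 = 8, and 10 slots are needed, so at most 8 can be filled.
An assignment achieving 8: Jan 11→Yilmaz, Jan 12→Jensen, Jan 13→Yilmaz, Jan 14→Mendoza, Jan 15→Costa, Jan 16→Costa, Jan 17→Okafor+Jensen.
Loads: Okafor 1/1, Jensen 2/2, Mendoza 1/1, Costa 2/2, Yilmaz 2/2.

8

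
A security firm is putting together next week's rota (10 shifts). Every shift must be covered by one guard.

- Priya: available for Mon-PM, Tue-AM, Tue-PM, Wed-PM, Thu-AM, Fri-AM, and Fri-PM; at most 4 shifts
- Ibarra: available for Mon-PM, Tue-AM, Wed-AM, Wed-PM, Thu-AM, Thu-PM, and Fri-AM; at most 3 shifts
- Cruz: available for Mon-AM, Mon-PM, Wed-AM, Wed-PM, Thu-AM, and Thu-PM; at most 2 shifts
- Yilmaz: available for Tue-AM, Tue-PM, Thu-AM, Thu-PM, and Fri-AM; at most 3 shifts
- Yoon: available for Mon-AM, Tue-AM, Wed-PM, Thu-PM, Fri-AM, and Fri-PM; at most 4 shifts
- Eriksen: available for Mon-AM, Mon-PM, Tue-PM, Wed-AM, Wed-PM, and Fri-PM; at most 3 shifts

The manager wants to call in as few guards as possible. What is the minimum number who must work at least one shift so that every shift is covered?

3

10 slots to fill and no one can take more than 4, so at least ⌈10/4⌉ = 3 guards are needed.
Priya, Ibarra, and Yoon alone can cover everything: Mon-AM→Yoon, Mon-PM→Priya, Tue-AM→Ibarra, Tue-PM→Priya, Wed-AM→Ibarra, Wed-PM→Yoon, Thu-AM→Priya, Thu-PM→Ibarra, Fri-AM→Yoon, Fri-PM→Priya.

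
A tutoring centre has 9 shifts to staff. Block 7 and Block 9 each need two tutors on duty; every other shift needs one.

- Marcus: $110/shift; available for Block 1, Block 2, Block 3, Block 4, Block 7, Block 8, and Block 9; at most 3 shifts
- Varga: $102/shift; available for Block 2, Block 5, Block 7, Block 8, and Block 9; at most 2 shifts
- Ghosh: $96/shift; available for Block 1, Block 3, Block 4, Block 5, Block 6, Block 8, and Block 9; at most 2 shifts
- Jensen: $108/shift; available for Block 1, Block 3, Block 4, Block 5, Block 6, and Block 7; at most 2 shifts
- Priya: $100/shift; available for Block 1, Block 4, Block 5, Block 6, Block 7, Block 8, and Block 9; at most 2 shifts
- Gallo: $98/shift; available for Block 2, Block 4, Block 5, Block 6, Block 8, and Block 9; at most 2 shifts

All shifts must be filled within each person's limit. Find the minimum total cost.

$1118

Picking the cheapest available tutor for each shift independently would cost $1070, but that ignores the shift limits.
An optimal schedule: Block 1→Ghosh, Block 2→Gallo, Block 3→Ghosh, Block 4→Priya, Block 5→Jensen, Block 6→Gallo, Block 7→Varga+Jensen, Block 8→Priya, Block 9→Varga+Marcus.
Total: 96 + 98 + 96 + 100 + 108 + 98 + 102 + 108 + 100 + 102 + 110 = $1118.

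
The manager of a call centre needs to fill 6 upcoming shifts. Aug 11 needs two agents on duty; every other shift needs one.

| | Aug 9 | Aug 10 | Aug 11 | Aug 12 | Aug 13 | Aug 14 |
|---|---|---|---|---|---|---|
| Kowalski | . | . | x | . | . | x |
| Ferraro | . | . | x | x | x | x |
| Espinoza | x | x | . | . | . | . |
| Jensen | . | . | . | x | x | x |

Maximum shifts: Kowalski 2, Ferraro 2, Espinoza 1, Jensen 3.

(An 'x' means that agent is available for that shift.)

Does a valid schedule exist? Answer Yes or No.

Total capacity is 8 and 7 slots are needed, so capacity alone doesn't rule it out.
Shifts {Aug 9, Aug 10} need 2 worker-slots in total, but the agents available for any of those shifts (Espinoza) can supply at most 1 among them. So no valid schedule exists.

No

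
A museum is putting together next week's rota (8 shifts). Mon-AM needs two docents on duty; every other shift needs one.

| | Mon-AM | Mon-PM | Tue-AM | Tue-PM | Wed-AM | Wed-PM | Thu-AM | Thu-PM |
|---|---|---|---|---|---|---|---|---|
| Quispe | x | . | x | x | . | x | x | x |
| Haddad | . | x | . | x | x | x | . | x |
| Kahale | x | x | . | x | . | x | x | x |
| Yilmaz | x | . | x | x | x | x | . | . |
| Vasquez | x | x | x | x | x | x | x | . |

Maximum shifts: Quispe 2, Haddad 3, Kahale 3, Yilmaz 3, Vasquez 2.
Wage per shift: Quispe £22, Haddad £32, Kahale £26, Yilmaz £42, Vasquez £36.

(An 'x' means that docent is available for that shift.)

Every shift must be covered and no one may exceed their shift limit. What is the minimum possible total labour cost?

£254

Picking the cheapest available docent for each shift independently would cost £216, but that ignores the shift limits.
An optimal schedule: Mon-AM→Kahale+Vasquez, Mon-PM→Kahale, Tue-AM→Quispe, Tue-PM→Haddad, Wed-AM→Haddad, Wed-PM→Haddad, Thu-AM→Quispe, Thu-PM→Kahale.
Total: 26 + 36 + 26 + 22 + 32 + 32 + 32 + 22 + 26 = £254.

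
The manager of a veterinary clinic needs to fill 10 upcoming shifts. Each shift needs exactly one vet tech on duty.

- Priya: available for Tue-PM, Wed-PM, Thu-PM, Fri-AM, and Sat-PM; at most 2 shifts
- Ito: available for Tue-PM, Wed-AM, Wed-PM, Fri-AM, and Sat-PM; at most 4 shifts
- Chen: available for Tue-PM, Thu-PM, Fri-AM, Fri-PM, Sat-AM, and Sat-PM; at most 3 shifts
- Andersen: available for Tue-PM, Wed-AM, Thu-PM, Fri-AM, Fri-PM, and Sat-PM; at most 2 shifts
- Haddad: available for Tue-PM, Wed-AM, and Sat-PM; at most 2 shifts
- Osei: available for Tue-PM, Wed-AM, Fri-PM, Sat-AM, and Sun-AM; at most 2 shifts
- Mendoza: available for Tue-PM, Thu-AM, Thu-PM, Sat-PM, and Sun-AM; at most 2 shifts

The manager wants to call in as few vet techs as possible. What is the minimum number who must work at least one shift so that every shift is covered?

4

10 slots to fill and no one can take more than 4, so at least ⌈10/4⌉ = 3 vet techs are needed.
Any 3 vet techs together have capacity at most 4+3+2 = 9 < 10 slots, so 3 can never suffice.
Priya, Ito, Chen, and Mendoza alone can cover everything: Tue-PM→Ito, Wed-AM→Ito, Wed-PM→Priya, Thu-AM→Mendoza, Thu-PM→Priya, Fri-AM→Ito, Fri-PM→Chen, Sat-AM→Chen, Sat-PM→Ito, Sun-AM→Mendoza.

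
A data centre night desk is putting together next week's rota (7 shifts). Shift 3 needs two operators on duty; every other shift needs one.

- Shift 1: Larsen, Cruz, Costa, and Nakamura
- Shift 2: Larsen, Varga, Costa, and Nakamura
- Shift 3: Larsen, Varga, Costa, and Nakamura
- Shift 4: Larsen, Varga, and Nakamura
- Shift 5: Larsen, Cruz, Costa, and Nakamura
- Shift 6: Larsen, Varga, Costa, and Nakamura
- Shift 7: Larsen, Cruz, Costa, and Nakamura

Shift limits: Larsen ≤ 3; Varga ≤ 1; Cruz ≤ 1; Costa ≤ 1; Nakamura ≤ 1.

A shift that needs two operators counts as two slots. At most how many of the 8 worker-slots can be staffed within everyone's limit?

7

Total capacity across all operators is 3+1+1+1+1 = 7, and 8 slots are needed, so at most 7 can be filled.
An assignment achieving 7: Shift 1→Larsen, Shift 2→Larsen, Shift 3→Varga+Costa, Shift 4→Larsen, Shift 5→Cruz, Shift 6→Nakamura.
Loads: Larsen 3/3, Varga 1/1, Cruz 1/1, Costa 1/1, Nakamura 1/1.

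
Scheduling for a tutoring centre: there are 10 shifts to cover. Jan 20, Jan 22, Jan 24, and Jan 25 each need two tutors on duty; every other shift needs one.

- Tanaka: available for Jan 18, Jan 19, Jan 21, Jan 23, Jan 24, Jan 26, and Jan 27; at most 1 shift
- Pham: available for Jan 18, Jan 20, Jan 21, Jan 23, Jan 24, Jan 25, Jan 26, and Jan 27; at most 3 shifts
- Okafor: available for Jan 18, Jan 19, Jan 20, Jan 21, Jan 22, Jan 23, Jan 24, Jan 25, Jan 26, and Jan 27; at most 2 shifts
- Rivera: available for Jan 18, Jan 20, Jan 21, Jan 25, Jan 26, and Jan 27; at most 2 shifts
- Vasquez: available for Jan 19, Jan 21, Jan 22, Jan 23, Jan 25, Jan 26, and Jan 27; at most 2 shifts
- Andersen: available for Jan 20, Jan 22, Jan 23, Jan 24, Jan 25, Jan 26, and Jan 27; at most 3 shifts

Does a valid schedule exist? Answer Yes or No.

Total capacity is 1+3+2+2+2+3 = 13 but 14 worker-slots are needed — infeasible.

No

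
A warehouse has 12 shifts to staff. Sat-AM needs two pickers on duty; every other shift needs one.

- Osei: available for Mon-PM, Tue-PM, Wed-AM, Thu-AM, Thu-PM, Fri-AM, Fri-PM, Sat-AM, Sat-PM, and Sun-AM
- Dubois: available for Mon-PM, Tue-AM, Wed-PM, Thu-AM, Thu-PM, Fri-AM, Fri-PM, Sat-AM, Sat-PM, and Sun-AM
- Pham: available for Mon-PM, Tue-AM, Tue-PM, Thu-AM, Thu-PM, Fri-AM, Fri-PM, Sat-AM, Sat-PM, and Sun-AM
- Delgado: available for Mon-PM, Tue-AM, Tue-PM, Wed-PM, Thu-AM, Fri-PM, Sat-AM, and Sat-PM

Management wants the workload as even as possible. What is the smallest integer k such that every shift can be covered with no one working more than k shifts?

4

With 4 pickers and 13 worker-slots to fill, someone must work at least ⌈13/4⌉ = 4 shifts, so k ≥ 4.
k = 4 works: Mon-PM→Dubois, Tue-AM→Dubois, Tue-PM→Osei, Wed-AM→Osei, Wed-PM→Dubois, Thu-AM→Pham, Thu-PM→Osei, Fri-AM→Osei, Fri-PM→Pham, Sat-AM→Pham+Delgado, Sat-PM→Pham, Sun-AM→Dubois.
Loads: Osei 4, Dubois 4, Pham 4, Delgado 1 — all ≤ 4.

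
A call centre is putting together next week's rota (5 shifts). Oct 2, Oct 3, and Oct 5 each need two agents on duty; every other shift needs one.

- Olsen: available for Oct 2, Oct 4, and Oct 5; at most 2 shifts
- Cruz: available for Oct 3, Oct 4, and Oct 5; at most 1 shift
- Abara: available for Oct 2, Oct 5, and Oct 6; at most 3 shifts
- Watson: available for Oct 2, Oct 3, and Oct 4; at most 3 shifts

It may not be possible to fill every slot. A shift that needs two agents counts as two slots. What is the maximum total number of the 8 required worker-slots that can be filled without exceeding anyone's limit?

8

Total capacity across all agents is 2+1+3+3 = 9, and 8 slots are needed, so at most 8 can be filled.
An assignment achieving 8: Oct 2→Olsen+Abara, Oct 3→Cruz+Watson, Oct 4→Watson, Oct 5→Olsen+Abara, Oct 6→Abara.
Loads: Olsen 2/2, Cruz 1/1, Abara 3/3, Watson 2/3.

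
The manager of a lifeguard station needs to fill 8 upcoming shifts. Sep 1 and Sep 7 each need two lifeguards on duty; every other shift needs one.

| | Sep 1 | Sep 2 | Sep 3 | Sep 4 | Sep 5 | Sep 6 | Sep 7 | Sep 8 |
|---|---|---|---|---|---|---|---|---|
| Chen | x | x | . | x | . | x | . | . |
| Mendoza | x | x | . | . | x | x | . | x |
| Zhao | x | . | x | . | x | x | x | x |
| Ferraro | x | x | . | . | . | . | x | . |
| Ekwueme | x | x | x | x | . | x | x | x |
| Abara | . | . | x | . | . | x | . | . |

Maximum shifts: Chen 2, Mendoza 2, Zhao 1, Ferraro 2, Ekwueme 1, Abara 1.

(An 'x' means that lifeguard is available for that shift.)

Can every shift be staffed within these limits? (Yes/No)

No

Total capacity is 2+2+1+2+1+1 = 9 but 10 worker-slots are needed — infeasible.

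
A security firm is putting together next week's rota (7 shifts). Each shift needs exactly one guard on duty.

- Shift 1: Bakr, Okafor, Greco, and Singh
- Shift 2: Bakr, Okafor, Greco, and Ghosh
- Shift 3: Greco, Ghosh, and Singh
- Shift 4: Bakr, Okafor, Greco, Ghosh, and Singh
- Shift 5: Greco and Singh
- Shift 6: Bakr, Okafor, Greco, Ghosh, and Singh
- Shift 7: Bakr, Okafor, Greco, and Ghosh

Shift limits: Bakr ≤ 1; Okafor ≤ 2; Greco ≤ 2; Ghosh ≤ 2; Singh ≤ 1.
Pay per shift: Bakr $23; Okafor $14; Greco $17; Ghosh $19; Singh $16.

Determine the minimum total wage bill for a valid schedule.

Picking the cheapest available guard for each shift independently would cost $102, but that ignores the shift limits.
An optimal schedule: Shift 1→Okafor, Shift 2→Okafor, Shift 3→Greco, Shift 4→Ghosh, Shift 5→Singh, Shift 6→Ghosh, Shift 7→Greco.
Total: 14 + 14 + 17 + 19 + 16 + 19 + 17 = $116.

$116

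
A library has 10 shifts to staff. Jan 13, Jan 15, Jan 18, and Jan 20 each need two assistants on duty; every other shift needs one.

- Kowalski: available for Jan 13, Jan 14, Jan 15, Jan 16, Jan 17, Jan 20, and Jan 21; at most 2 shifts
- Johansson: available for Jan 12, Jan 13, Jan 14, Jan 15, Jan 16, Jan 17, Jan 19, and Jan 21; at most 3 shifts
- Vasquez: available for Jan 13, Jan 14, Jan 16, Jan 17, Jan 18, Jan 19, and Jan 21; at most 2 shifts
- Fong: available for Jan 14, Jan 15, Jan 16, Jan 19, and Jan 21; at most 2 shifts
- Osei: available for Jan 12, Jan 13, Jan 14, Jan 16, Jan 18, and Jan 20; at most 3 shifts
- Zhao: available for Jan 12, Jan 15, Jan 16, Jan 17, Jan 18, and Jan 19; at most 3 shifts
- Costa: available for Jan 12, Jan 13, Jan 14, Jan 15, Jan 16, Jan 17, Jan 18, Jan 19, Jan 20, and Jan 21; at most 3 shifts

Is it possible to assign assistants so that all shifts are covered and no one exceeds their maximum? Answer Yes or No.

One valid schedule: Jan 12→Johansson, Jan 13→Osei+Costa, Jan 14→Vasquez, Jan 15→Fong+Zhao, Jan 16→Fong, Jan 17→Kowalski, Jan 18→Vasquez+Osei, Jan 19→Johansson, Jan 20→Kowalski+Osei, Jan 21→Johansson.
Loads: Kowalski 2/2, Johansson 3/3, Vasquez 2/2, Fong 2/2, Osei 3/3, Zhao 1/3, Costa 1/3 — all within limits.

Yes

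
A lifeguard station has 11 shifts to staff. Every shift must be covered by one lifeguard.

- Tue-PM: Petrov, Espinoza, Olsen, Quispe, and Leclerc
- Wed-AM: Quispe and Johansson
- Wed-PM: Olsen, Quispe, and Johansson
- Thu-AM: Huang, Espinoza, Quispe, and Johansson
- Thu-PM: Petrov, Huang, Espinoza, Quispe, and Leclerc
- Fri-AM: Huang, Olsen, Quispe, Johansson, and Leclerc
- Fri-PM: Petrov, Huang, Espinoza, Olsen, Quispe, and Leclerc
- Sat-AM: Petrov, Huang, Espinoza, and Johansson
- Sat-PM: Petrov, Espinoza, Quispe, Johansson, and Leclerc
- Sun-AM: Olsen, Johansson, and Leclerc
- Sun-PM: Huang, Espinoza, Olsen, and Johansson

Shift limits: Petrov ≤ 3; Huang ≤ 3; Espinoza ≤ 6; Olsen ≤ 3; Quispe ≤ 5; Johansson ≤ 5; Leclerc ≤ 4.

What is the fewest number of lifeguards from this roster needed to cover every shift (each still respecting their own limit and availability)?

2

11 slots to fill and no one can take more than 6, so at least ⌈11/6⌉ = 2 lifeguards are needed.
Espinoza and Johansson alone can cover everything: Tue-PM→Espinoza, Wed-AM→Johansson, Wed-PM→Johansson, Thu-AM→Espinoza, Thu-PM→Espinoza, Fri-AM→Johansson, Fri-PM→Espinoza, Sat-AM→Espinoza, Sat-PM→Espinoza, Sun-AM→Johansson, Sun-PM→Johansson.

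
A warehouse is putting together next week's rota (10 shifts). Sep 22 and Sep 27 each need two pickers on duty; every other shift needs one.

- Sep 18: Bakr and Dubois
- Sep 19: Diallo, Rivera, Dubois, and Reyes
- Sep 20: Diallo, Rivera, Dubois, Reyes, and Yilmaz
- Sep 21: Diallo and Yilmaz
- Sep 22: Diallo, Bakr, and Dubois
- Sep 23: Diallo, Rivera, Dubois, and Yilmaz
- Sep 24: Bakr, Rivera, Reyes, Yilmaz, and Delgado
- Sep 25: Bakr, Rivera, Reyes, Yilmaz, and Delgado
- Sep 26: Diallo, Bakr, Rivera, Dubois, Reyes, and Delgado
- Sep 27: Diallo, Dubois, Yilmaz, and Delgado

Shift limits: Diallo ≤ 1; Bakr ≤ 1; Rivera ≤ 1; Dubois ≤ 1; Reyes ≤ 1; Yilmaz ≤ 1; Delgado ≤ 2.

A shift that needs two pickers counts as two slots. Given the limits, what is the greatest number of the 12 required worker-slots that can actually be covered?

Total capacity across all pickers is 1+1+1+1+1+1+2 = 8, and 12 slots are needed, so at most 8 can be filled.
An assignment achieving 8: Sep 18→Bakr, Sep 19→Rivera, Sep 20→Reyes, Sep 21→Diallo, Sep 22→Dubois, Sep 23→Yilmaz, Sep 24→Delgado, Sep 27→Delgado.
Loads: Diallo 1/1, Bakr 1/1, Rivera 1/1, Dubois 1/1, Reyes 1/1, Yilmaz 1/1, Delgado 2/2.

8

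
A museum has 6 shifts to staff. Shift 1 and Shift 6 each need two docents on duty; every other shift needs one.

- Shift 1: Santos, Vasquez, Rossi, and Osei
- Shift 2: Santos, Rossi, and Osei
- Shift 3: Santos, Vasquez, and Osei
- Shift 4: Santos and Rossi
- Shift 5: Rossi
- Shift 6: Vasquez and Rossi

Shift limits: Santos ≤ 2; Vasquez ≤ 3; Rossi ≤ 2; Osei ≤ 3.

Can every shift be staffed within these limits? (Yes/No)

Yes

Shift 5 can only be covered by Rossi, so that assignment is forced.
Shift 6 can only be covered by Vasquez and Rossi, so that assignment is forced.
One valid schedule: Shift 1→Vasquez+Osei, Shift 2→Santos, Shift 3→Vasquez, Shift 4→Santos, Shift 5→Rossi, Shift 6→Vasquez+Rossi.
Loads: Santos 2/2, Vasquez 3/3, Rossi 2/2, Osei 1/3 — all within limits.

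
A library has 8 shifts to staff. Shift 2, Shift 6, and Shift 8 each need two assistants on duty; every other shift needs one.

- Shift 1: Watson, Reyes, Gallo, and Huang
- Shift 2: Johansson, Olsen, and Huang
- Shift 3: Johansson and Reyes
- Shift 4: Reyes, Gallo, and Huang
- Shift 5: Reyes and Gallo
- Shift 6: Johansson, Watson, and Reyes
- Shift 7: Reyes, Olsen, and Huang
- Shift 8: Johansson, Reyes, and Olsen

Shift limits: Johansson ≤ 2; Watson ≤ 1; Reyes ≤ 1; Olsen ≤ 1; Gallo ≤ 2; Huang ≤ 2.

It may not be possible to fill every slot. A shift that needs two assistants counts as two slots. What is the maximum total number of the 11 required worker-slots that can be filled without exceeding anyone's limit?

9

Total capacity across all assistants is 2+1+1+1+2+2 = 9, and 11 slots are needed, so at most 9 can be filled.
An assignment achieving 9: Shift 1→Gallo, Shift 2→Johansson+Huang, Shift 3→Johansson, Shift 4→Gallo, Shift 5→Reyes, Shift 6→Watson, Shift 7→Huang, Shift 8→Olsen.
Loads: Johansson 2/2, Watson 1/1, Reyes 1/1, Olsen 1/1, Gallo 2/2, Huang 2/2.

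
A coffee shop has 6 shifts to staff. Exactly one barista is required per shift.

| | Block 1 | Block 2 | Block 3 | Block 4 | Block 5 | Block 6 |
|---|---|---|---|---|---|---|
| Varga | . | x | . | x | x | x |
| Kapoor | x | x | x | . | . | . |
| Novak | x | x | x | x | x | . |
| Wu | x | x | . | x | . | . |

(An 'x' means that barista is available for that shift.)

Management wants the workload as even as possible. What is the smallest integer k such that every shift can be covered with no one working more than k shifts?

2

With 4 baristas and 6 worker-slots to fill, someone must work at least ⌈6/4⌉ = 2 shifts, so k ≥ 2.
k = 2 works: Block 1→Kapoor, Block 2→Novak, Block 3→Kapoor, Block 4→Novak, Block 5→Varga, Block 6→Varga.
Loads: Varga 2, Kapoor 2, Novak 2, Wu 0 — all ≤ 2.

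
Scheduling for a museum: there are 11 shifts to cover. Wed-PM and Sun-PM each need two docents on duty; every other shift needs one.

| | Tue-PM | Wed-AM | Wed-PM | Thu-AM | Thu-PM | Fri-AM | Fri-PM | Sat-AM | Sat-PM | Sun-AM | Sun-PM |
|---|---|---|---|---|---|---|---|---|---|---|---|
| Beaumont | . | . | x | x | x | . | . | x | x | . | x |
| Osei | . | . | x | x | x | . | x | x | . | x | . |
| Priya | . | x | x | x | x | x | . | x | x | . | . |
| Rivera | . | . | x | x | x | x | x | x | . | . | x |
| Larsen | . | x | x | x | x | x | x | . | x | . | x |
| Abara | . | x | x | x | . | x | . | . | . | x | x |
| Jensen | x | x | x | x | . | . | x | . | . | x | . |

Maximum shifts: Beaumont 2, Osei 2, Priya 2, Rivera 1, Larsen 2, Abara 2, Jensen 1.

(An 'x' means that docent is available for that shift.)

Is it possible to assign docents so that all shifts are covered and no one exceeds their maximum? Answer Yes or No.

No

Total capacity is 2+2+2+1+2+2+1 = 12 but 13 worker-slots are needed — infeasible.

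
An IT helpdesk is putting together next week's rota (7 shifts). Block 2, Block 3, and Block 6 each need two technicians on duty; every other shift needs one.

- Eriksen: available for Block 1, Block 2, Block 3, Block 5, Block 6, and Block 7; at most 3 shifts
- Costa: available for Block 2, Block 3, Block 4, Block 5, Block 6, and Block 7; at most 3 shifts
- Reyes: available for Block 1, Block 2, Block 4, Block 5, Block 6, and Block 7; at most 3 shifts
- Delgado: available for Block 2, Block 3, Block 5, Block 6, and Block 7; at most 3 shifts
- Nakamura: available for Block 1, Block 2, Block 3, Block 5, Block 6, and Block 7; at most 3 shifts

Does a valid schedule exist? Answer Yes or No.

One valid schedule: Block 1→Eriksen, Block 2→Costa+Reyes, Block 3→Costa+Delgado, Block 4→Costa, Block 5→Eriksen, Block 6→Reyes+Delgado, Block 7→Eriksen.
Loads: Eriksen 3/3, Costa 3/3, Reyes 2/3, Delgado 2/3, Nakamura 0/3 — all within limits.

Yes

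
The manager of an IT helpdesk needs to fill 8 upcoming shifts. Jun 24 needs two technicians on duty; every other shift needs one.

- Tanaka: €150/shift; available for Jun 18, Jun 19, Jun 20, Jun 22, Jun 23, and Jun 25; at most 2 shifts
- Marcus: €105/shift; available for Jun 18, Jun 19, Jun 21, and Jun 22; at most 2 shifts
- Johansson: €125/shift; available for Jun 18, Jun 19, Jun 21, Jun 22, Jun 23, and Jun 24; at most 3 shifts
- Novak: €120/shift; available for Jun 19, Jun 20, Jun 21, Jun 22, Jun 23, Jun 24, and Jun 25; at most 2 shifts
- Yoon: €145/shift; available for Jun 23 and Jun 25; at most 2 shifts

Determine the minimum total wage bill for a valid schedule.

€1115

Jun 24 can only be covered by Johansson and Novak, so that assignment is forced.
Picking the cheapest available technician for each shift independently would cost €1025, but that ignores the shift limits.
An optimal schedule: Jun 18→Marcus, Jun 19→Johansson, Jun 20→Novak, Jun 21→Marcus, Jun 22→Johansson, Jun 23→Yoon, Jun 24→Novak+Johansson, Jun 25→Yoon.
Total: 105 + 125 + 120 + 105 + 125 + 145 + 120 + 125 + 145 = €1115.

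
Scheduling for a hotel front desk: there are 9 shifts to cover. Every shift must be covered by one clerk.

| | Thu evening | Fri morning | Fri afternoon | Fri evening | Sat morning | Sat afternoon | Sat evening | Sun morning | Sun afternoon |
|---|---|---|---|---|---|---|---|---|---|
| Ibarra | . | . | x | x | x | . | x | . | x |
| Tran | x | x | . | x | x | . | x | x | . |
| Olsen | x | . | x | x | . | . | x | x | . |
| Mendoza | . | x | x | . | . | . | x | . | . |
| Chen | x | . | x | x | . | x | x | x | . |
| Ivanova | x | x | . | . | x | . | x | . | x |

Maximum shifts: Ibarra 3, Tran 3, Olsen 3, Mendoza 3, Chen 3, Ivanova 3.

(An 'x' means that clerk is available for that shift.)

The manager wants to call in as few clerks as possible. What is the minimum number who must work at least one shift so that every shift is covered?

3

9 slots to fill and no one can take more than 3, so at least ⌈9/3⌉ = 3 clerks are needed.
Ibarra, Tran, and Chen alone can cover everything: Thu evening→Tran, Fri morning→Tran, Fri afternoon→Ibarra, Fri evening→Chen, Sat morning→Ibarra, Sat afternoon→Chen, Sat evening→Chen, Sun morning→Tran, Sun afternoon→Ibarra.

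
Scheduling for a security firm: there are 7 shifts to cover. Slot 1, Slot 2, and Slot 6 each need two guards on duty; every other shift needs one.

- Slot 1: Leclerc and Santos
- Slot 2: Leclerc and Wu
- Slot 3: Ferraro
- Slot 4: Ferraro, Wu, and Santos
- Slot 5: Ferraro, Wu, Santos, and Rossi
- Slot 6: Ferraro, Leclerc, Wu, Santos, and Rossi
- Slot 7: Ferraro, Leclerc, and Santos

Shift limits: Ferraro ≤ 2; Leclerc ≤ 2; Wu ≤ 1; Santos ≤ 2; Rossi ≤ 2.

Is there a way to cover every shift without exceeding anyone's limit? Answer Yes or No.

No

Total capacity is 2+2+1+2+2 = 9 but 10 worker-slots are needed — infeasible.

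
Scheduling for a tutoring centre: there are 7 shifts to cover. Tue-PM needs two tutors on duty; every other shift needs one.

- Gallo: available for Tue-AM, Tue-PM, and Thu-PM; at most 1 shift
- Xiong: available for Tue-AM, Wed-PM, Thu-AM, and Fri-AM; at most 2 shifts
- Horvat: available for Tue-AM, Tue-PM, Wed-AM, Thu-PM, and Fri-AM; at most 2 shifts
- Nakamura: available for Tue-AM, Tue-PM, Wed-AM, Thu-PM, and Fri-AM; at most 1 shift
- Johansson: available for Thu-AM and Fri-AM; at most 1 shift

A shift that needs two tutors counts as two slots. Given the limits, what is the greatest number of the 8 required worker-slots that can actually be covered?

Total capacity across all tutors is 1+2+2+1+1 = 7, and 8 slots are needed, so at most 7 can be filled.
An assignment achieving 7: Tue-PM→Gallo+Horvat, Wed-AM→Horvat, Wed-PM→Xiong, Thu-AM→Xiong, Thu-PM→Nakamura, Fri-AM→Johansson.
Loads: Gallo 1/1, Xiong 2/2, Horvat 2/2, Nakamura 1/1, Johansson 1/1.

7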